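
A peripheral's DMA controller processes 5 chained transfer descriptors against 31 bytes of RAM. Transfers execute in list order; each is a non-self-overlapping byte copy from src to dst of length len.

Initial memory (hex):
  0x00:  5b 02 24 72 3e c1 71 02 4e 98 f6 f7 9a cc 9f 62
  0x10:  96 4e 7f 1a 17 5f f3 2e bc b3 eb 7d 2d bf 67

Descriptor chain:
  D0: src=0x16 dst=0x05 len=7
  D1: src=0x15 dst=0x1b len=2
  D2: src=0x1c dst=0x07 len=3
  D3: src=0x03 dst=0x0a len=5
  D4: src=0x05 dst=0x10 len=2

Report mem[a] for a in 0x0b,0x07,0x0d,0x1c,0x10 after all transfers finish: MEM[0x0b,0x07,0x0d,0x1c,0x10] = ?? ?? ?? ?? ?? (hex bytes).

MEM[0x0b,0x07,0x0d,0x1c,0x10] = 3e f3 2e f3 f3

D0: mem[0x05..0x0b] <- [f3 2e bc b3 eb 7d 2d]
D1: mem[0x1b..0x1c] <- [5f f3]
D2: mem[0x07..0x09] <- [f3 bf 67]
D3: mem[0x0a..0x0e] <- [72 3e f3 2e f3]
D4: mem[0x10..0x11] <- [f3 2e]
query mem[0x0b]=0x3e, mem[0x07]=0xf3, mem[0x0d]=0x2e, mem[0x1c]=0xf3, mem[0x10]=0xf3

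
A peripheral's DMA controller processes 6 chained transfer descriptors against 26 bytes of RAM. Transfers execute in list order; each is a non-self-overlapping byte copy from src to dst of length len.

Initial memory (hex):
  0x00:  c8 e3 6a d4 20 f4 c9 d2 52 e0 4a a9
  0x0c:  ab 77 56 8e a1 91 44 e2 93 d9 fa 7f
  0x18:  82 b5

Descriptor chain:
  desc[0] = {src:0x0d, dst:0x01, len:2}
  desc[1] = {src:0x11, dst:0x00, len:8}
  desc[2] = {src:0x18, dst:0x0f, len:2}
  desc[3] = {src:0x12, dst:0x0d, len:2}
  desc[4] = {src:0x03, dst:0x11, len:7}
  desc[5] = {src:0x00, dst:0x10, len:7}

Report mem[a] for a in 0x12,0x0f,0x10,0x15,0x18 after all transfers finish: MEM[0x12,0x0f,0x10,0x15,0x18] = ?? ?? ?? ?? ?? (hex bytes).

  after D0: wrote 2B at 0x01 = 7756
  after D1: wrote 8B at 0x00 = 9144e293d9fa7f82
  after D2: wrote 2B at 0x0f = 82b5
  after D3: wrote 2B at 0x0d = 44e2
  after D4: wrote 7B at 0x11 = 93d9fa7f8252e0
  after D5: wrote 7B at 0x10 = 9144e293d9fa7f
query mem[0x12]=0xe2, mem[0x0f]=0x82, mem[0x10]=0x91, mem[0x15]=0xfa, mem[0x18]=0x82

MEM[0x12,0x0f,0x10,0x15,0x18] = e2 82 91 fa 82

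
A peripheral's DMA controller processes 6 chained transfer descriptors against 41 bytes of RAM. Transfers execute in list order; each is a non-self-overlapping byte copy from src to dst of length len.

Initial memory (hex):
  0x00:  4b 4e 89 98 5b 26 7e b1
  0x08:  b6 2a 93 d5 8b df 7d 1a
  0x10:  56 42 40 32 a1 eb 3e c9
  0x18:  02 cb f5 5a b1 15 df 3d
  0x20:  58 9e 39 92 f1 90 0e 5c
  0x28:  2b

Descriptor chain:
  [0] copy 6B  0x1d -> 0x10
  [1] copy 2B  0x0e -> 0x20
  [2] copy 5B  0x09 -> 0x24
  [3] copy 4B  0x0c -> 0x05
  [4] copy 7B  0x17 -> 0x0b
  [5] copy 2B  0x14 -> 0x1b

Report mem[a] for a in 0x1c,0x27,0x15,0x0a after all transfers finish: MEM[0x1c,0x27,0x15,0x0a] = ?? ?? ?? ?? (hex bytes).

[0] 0x1d->0x10 len=6 : 15 df 3d 58 9e 39
[1] 0x0e->0x20 len=2 : 7d 1a
[2] 0x09->0x24 len=5 : 2a 93 d5 8b df
[3] 0x0c->0x05 len=4 : 8b df 7d 1a
[4] 0x17->0x0b len=7 : c9 02 cb f5 5a b1 15
[5] 0x14->0x1b len=2 : 9e 39
query mem[0x1c]=0x39, mem[0x27]=0x8b, mem[0x15]=0x39, mem[0x0a]=0x93

MEM[0x1c,0x27,0x15,0x0a] = 39 8b 39 93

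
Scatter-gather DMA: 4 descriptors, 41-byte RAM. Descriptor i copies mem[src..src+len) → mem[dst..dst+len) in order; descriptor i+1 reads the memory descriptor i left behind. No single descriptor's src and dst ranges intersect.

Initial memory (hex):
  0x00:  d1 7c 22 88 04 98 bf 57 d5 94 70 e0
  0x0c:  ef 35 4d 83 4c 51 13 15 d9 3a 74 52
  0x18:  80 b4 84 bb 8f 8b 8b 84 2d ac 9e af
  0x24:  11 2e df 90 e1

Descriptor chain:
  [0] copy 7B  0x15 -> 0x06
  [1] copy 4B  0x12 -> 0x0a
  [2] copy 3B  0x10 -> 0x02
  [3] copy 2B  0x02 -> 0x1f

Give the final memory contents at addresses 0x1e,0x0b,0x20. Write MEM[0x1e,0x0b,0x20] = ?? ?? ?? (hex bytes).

MEM[0x1e,0x0b,0x20] = 8b 15 51

[0] 0x15->0x06 len=7 : 3a 74 52 80 b4 84 bb
[1] 0x12->0x0a len=4 : 13 15 d9 3a
[2] 0x10->0x02 len=3 : 4c 51 13
[3] 0x02->0x1f len=2 : 4c 51
query mem[0x1e]=0x8b, mem[0x0b]=0x15, mem[0x20]=0x51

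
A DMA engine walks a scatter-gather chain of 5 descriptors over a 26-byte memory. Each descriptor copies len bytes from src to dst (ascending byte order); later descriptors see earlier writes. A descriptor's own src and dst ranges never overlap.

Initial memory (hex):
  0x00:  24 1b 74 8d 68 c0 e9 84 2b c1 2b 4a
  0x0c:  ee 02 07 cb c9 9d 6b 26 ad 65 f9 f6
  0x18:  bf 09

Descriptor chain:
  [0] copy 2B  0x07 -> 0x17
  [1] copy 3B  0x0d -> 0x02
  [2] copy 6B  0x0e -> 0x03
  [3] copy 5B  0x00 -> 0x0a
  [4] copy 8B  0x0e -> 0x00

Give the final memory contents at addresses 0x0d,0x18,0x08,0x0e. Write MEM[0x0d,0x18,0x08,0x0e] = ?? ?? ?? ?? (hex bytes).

MEM[0x0d,0x18,0x08,0x0e] = 07 2b 26 cb

  after D0: wrote 2B at 0x17 = 842b
  after D1: wrote 3B at 0x02 = 0207cb
  after D2: wrote 6B at 0x03 = 07cbc99d6b26
  after D3: wrote 5B at 0x0a = 241b0207cb
  after D4: wrote 8B at 0x00 = cbcbc99d6b26ad65
query mem[0x0d]=0x07, mem[0x18]=0x2b, mem[0x08]=0x26, mem[0x0e]=0xcb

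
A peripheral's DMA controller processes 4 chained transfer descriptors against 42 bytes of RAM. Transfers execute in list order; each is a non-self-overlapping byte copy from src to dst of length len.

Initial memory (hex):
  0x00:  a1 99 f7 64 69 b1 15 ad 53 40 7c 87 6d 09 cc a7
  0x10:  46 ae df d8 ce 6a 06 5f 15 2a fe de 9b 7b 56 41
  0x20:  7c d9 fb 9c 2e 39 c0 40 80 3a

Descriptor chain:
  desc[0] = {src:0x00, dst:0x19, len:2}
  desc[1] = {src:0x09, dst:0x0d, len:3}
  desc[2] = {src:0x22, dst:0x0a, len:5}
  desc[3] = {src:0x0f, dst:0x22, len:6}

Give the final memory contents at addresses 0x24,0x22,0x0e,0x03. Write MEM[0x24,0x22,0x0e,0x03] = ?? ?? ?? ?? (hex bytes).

MEM[0x24,0x22,0x0e,0x03] = ae 87 c0 64

D0: mem[0x19..0x1a] <- [a1 99]
D1: mem[0x0d..0x0f] <- [40 7c 87]
D2: mem[0x0a..0x0e] <- [fb 9c 2e 39 c0]
D3: mem[0x22..0x27] <- [87 46 ae df d8 ce]
query mem[0x24]=0xae, mem[0x22]=0x87, mem[0x0e]=0xc0, mem[0x03]=0x64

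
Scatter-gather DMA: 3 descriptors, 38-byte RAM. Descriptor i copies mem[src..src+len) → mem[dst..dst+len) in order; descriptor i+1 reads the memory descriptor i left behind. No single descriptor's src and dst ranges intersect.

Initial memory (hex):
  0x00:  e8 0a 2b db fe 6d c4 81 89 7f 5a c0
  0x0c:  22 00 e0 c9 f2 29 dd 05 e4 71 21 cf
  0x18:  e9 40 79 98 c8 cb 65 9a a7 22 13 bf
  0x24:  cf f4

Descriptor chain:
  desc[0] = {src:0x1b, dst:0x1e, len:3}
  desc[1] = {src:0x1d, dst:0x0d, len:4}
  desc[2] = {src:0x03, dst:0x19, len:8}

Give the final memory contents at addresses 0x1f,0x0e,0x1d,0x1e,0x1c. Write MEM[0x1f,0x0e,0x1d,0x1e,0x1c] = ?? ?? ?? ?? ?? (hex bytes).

MEM[0x1f,0x0e,0x1d,0x1e,0x1c] = 7f 98 81 89 c4

#0 dst[0x1e+3] := {0x98,0xc8,0xcb}
#1 dst[0x0d+4] := {0xcb,0x98,0xc8,0xcb}
#2 dst[0x19+8] := {0xdb,0xfe,0x6d,0xc4,0x81,0x89,0x7f,0x5a}
query mem[0x1f]=0x7f, mem[0x0e]=0x98, mem[0x1d]=0x81, mem[0x1e]=0x89, mem[0x1c]=0xc4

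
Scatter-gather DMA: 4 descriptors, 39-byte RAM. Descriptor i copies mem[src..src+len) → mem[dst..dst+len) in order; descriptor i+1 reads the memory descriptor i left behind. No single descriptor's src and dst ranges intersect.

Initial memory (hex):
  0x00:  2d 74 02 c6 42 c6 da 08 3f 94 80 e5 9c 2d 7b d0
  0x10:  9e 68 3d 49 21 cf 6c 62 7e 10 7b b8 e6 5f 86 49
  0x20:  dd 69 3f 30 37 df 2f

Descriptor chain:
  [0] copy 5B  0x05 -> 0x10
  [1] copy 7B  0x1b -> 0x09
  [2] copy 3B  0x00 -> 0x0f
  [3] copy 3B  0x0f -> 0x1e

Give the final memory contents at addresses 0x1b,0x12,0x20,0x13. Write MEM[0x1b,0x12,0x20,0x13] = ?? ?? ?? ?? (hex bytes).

MEM[0x1b,0x12,0x20,0x13] = b8 08 02 3f

[0] 0x05->0x10 len=5 : c6 da 08 3f 94
[1] 0x1b->0x09 len=7 : b8 e6 5f 86 49 dd 69
[2] 0x00->0x0f len=3 : 2d 74 02
[3] 0x0f->0x1e len=3 : 2d 74 02
query mem[0x1b]=0xb8, mem[0x12]=0x08, mem[0x20]=0x02, mem[0x13]=0x3f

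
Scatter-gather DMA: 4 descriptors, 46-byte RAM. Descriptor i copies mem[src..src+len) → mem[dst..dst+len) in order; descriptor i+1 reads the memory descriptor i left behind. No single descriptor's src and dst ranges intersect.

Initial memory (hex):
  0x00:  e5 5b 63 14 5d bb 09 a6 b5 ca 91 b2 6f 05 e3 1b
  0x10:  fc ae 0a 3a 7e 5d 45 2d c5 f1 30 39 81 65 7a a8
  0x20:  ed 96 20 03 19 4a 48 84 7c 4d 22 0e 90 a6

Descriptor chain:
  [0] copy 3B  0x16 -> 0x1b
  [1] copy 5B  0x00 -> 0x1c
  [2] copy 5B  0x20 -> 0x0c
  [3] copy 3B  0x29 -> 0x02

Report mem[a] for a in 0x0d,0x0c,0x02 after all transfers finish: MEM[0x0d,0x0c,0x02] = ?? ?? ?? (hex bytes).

  after D0: wrote 3B at 0x1b = 452dc5
  after D1: wrote 5B at 0x1c = e55b63145d
  after D2: wrote 5B at 0x0c = 5d96200319
  after D3: wrote 3B at 0x02 = 4d220e
query mem[0x0d]=0x96, mem[0x0c]=0x5d, mem[0x02]=0x4d

MEM[0x0d,0x0c,0x02] = 96 5d 4d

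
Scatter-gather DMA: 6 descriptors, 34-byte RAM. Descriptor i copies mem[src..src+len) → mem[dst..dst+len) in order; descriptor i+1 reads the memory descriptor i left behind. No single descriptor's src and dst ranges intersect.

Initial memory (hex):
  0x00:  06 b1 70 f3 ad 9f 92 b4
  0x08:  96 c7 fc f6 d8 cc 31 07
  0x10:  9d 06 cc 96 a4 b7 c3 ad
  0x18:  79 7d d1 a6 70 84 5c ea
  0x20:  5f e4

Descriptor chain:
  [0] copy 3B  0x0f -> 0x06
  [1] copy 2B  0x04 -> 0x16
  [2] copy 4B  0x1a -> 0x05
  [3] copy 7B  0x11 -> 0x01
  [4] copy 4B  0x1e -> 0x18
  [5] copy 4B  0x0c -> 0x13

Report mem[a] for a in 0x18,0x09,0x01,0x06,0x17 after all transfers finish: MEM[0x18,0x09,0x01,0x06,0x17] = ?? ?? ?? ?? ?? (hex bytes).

D0: mem[0x06..0x08] <- [07 9d 06]
D1: mem[0x16..0x17] <- [ad 9f]
D2: mem[0x05..0x08] <- [d1 a6 70 84]
D3: mem[0x01..0x07] <- [06 cc 96 a4 b7 ad 9f]
D4: mem[0x18..0x1b] <- [5c ea 5f e4]
D5: mem[0x13..0x16] <- [d8 cc 31 07]
query mem[0x18]=0x5c, mem[0x09]=0xc7, mem[0x01]=0x06, mem[0x06]=0xad, mem[0x17]=0x9f

MEM[0x18,0x09,0x01,0x06,0x17] = 5c c7 06 ad 9f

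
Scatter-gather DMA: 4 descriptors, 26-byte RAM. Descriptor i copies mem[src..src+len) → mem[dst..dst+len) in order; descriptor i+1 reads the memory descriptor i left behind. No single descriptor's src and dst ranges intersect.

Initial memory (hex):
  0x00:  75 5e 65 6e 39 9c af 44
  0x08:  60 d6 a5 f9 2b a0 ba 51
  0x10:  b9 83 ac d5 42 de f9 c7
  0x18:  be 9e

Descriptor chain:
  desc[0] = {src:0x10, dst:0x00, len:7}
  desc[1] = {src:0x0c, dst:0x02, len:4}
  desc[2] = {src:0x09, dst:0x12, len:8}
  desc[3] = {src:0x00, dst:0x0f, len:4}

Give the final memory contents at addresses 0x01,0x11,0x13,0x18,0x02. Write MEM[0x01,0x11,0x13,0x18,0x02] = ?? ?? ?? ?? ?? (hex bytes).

MEM[0x01,0x11,0x13,0x18,0x02] = 83 2b a5 51 2b

[0] 0x10->0x00 len=7 : b9 83 ac d5 42 de f9
[1] 0x0c->0x02 len=4 : 2b a0 ba 51
[2] 0x09->0x12 len=8 : d6 a5 f9 2b a0 ba 51 b9
[3] 0x00->0x0f len=4 : b9 83 2b a0
query mem[0x01]=0x83, mem[0x11]=0x2b, mem[0x13]=0xa5, mem[0x18]=0x51, mem[0x02]=0x2b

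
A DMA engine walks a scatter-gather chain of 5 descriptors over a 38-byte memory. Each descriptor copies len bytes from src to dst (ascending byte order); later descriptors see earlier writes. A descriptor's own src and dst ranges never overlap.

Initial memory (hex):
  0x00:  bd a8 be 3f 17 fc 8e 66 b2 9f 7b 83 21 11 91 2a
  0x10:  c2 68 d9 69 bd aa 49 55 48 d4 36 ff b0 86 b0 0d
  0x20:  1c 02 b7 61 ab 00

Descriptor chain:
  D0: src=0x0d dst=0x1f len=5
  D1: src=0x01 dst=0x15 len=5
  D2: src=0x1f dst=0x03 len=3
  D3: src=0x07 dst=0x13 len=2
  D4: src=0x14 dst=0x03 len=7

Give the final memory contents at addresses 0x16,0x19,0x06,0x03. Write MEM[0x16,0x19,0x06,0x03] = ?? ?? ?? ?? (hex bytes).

[0] 0x0d->0x1f len=5 : 11 91 2a c2 68
[1] 0x01->0x15 len=5 : a8 be 3f 17 fc
[2] 0x1f->0x03 len=3 : 11 91 2a
[3] 0x07->0x13 len=2 : 66 b2
[4] 0x14->0x03 len=7 : b2 a8 be 3f 17 fc 36
query mem[0x16]=0xbe, mem[0x19]=0xfc, mem[0x06]=0x3f, mem[0x03]=0xb2

MEM[0x16,0x19,0x06,0x03] = be fc 3f b2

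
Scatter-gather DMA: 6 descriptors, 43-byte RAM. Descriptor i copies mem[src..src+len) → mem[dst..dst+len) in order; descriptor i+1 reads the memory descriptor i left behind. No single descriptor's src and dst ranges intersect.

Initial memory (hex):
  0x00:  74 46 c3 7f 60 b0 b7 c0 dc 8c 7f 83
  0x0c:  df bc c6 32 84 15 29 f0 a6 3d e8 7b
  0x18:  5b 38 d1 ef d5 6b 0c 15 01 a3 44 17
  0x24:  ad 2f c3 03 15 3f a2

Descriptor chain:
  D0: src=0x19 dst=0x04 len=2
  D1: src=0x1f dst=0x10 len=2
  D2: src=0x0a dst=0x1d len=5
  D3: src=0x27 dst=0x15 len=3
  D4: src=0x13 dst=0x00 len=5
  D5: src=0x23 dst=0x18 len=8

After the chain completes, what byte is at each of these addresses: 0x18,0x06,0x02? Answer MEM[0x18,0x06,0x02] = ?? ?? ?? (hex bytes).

  after D0: wrote 2B at 0x04 = 38d1
  after D1: wrote 2B at 0x10 = 1501
  after D2: wrote 5B at 0x1d = 7f83dfbcc6
  after D3: wrote 3B at 0x15 = 03153f
  after D4: wrote 5B at 0x00 = f0a603153f
  after D5: wrote 8B at 0x18 = 17ad2fc303153fa2
query mem[0x18]=0x17, mem[0x06]=0xb7, mem[0x02]=0x03

MEM[0x18,0x06,0x02] = 17 b7 03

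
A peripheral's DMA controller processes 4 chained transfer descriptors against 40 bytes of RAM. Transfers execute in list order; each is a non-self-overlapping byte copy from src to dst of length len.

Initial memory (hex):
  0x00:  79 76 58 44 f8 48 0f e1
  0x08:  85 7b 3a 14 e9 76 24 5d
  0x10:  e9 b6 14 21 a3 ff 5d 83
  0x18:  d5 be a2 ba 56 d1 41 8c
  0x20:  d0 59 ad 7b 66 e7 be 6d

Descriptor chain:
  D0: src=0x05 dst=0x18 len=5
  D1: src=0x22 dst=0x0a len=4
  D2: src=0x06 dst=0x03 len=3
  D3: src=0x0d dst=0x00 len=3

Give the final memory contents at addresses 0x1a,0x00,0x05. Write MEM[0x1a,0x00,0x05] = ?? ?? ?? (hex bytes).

MEM[0x1a,0x00,0x05] = e1 e7 85

#0 dst[0x18+5] := {0x48,0x0f,0xe1,0x85,0x7b}
#1 dst[0x0a+4] := {0xad,0x7b,0x66,0xe7}
#2 dst[0x03+3] := {0x0f,0xe1,0x85}
#3 dst[0x00+3] := {0xe7,0x24,0x5d}
query mem[0x1a]=0xe1, mem[0x00]=0xe7, mem[0x05]=0x85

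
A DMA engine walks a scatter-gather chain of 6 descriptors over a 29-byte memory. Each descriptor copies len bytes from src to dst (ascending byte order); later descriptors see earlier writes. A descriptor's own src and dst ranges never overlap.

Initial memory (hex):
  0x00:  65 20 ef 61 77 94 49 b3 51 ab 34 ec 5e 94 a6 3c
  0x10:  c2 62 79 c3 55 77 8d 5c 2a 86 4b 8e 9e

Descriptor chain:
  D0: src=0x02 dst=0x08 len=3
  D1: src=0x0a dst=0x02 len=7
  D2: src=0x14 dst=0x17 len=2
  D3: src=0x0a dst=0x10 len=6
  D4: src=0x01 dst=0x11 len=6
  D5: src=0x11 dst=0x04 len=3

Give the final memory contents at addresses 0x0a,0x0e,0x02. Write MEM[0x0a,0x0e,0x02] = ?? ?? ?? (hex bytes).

MEM[0x0a,0x0e,0x02] = 77 a6 77

D0: mem[0x08..0x0a] <- [ef 61 77]
D1: mem[0x02..0x08] <- [77 ec 5e 94 a6 3c c2]
D2: mem[0x17..0x18] <- [55 77]
D3: mem[0x10..0x15] <- [77 ec 5e 94 a6 3c]
D4: mem[0x11..0x16] <- [20 77 ec 5e 94 a6]
D5: mem[0x04..0x06] <- [20 77 ec]
query mem[0x0a]=0x77, mem[0x0e]=0xa6, mem[0x02]=0x77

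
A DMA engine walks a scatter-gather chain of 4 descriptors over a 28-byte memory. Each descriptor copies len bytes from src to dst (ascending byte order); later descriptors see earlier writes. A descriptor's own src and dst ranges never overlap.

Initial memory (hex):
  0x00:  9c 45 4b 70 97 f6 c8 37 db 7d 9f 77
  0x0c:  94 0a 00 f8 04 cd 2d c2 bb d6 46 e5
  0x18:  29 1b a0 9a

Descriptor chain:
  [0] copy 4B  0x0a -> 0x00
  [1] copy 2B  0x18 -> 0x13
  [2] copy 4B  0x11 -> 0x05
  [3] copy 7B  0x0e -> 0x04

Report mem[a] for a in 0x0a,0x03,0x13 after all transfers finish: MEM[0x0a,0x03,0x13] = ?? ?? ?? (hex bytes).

MEM[0x0a,0x03,0x13] = 1b 0a 29

D0: mem[0x00..0x03] <- [9f 77 94 0a]
D1: mem[0x13..0x14] <- [29 1b]
D2: mem[0x05..0x08] <- [cd 2d 29 1b]
D3: mem[0x04..0x0a] <- [00 f8 04 cd 2d 29 1b]
query mem[0x0a]=0x1b, mem[0x03]=0x0a, mem[0x13]=0x29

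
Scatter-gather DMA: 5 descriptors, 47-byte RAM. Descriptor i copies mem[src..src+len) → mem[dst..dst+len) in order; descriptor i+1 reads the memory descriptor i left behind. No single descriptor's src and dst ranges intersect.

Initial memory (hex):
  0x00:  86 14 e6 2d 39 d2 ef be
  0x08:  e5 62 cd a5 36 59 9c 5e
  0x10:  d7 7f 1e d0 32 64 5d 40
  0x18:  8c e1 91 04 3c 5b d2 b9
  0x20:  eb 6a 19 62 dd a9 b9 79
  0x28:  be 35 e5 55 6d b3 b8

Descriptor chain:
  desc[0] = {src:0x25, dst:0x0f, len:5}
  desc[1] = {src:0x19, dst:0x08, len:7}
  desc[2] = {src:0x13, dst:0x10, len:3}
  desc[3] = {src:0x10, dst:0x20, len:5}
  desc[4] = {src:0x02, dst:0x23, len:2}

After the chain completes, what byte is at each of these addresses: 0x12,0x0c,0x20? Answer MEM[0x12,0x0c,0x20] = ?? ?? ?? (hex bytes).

[0] 0x25->0x0f len=5 : a9 b9 79 be 35
[1] 0x19->0x08 len=7 : e1 91 04 3c 5b d2 b9
[2] 0x13->0x10 len=3 : 35 32 64
[3] 0x10->0x20 len=5 : 35 32 64 35 32
[4] 0x02->0x23 len=2 : e6 2d
query mem[0x12]=0x64, mem[0x0c]=0x5b, mem[0x20]=0x35

MEM[0x12,0x0c,0x20] = 64 5b 35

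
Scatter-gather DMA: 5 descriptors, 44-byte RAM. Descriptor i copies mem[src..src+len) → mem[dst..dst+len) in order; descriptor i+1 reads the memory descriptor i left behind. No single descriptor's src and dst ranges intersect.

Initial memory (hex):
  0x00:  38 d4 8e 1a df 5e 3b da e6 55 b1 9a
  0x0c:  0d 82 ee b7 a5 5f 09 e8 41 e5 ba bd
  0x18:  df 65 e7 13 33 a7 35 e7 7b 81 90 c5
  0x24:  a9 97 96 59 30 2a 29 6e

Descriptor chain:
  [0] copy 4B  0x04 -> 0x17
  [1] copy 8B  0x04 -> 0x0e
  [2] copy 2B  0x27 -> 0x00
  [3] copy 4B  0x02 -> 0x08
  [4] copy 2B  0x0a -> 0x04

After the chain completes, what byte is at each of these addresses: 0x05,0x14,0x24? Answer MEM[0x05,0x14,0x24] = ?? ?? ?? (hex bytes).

D0: mem[0x17..0x1a] <- [df 5e 3b da]
D1: mem[0x0e..0x15] <- [df 5e 3b da e6 55 b1 9a]
D2: mem[0x00..0x01] <- [59 30]
D3: mem[0x08..0x0b] <- [8e 1a df 5e]
D4: mem[0x04..0x05] <- [df 5e]
query mem[0x05]=0x5e, mem[0x14]=0xb1, mem[0x24]=0xa9

MEM[0x05,0x14,0x24] = 5e b1 a9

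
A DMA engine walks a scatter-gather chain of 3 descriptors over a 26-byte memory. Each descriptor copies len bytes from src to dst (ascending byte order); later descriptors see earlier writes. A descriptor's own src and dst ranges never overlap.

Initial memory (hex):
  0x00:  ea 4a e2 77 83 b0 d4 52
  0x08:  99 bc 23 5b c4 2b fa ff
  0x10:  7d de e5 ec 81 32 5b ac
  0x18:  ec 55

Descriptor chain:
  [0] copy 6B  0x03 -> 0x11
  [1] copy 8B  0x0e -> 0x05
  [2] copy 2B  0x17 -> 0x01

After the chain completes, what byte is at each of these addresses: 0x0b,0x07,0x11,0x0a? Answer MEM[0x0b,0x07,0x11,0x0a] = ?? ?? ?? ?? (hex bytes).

MEM[0x0b,0x07,0x11,0x0a] = d4 7d 77 b0

  after D0: wrote 6B at 0x11 = 7783b0d45299
  after D1: wrote 8B at 0x05 = faff7d7783b0d452
  after D2: wrote 2B at 0x01 = acec
query mem[0x0b]=0xd4, mem[0x07]=0x7d, mem[0x11]=0x77, mem[0x0a]=0xb0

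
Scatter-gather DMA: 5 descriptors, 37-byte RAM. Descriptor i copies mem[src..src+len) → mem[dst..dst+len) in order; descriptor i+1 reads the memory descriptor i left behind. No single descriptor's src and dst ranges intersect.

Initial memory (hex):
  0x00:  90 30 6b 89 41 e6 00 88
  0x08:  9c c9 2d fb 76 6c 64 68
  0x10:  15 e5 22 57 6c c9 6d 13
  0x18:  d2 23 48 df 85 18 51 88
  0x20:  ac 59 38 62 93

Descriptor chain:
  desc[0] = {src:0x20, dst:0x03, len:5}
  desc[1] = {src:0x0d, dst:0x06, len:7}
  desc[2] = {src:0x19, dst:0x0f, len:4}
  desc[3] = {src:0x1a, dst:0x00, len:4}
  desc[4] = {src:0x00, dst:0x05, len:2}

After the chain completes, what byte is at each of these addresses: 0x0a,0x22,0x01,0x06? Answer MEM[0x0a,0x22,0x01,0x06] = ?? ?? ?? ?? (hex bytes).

MEM[0x0a,0x22,0x01,0x06] = e5 38 df df

[0] 0x20->0x03 len=5 : ac 59 38 62 93
[1] 0x0d->0x06 len=7 : 6c 64 68 15 e5 22 57
[2] 0x19->0x0f len=4 : 23 48 df 85
[3] 0x1a->0x00 len=4 : 48 df 85 18
[4] 0x00->0x05 len=2 : 48 df
query mem[0x0a]=0xe5, mem[0x22]=0x38, mem[0x01]=0xdf, mem[0x06]=0xdf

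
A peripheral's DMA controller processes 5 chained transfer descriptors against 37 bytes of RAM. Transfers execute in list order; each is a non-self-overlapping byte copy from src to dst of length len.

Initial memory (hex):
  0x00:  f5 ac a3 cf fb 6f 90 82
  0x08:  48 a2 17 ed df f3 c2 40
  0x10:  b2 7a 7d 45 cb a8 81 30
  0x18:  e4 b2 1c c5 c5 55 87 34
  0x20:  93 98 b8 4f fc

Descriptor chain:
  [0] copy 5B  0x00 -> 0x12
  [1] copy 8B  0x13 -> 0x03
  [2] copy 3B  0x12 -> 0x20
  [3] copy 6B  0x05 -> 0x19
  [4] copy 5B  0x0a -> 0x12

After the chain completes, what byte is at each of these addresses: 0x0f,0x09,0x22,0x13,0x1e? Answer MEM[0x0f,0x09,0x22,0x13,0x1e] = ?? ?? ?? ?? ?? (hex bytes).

MEM[0x0f,0x09,0x22,0x13,0x1e] = 40 b2 a3 ed 1c

[0] 0x00->0x12 len=5 : f5 ac a3 cf fb
[1] 0x13->0x03 len=8 : ac a3 cf fb 30 e4 b2 1c
[2] 0x12->0x20 len=3 : f5 ac a3
[3] 0x05->0x19 len=6 : cf fb 30 e4 b2 1c
[4] 0x0a->0x12 len=5 : 1c ed df f3 c2
query mem[0x0f]=0x40, mem[0x09]=0xb2, mem[0x22]=0xa3, mem[0x13]=0xed, mem[0x1e]=0x1c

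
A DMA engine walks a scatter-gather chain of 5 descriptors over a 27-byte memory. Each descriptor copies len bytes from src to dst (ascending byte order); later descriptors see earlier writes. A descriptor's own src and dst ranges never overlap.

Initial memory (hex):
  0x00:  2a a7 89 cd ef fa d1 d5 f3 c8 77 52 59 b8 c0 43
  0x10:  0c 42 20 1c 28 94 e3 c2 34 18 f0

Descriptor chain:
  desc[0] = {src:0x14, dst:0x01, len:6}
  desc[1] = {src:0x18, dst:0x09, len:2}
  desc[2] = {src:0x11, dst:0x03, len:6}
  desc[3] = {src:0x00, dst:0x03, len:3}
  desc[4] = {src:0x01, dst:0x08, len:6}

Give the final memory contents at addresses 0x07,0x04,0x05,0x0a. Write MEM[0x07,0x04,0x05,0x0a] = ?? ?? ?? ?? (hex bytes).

[0] 0x14->0x01 len=6 : 28 94 e3 c2 34 18
[1] 0x18->0x09 len=2 : 34 18
[2] 0x11->0x03 len=6 : 42 20 1c 28 94 e3
[3] 0x00->0x03 len=3 : 2a 28 94
[4] 0x01->0x08 len=6 : 28 94 2a 28 94 28
query mem[0x07]=0x94, mem[0x04]=0x28, mem[0x05]=0x94, mem[0x0a]=0x2a

MEM[0x07,0x04,0x05,0x0a] = 94 28 94 2a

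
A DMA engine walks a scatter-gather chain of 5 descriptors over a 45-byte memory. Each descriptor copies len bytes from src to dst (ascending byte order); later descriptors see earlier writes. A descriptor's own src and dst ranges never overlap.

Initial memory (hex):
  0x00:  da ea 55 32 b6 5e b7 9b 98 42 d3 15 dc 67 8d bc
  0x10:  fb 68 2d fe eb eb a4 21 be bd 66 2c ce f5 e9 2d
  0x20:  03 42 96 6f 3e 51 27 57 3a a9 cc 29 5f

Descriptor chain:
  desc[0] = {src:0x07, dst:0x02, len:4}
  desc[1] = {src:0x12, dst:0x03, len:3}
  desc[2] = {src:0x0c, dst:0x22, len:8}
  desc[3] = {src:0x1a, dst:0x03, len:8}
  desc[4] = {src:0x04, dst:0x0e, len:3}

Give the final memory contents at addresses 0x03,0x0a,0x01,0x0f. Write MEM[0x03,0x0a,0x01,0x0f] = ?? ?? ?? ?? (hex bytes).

MEM[0x03,0x0a,0x01,0x0f] = 66 42 ea ce

  after D0: wrote 4B at 0x02 = 9b9842d3
  after D1: wrote 3B at 0x03 = 2dfeeb
  after D2: wrote 8B at 0x22 = dc678dbcfb682dfe
  after D3: wrote 8B at 0x03 = 662ccef5e92d0342
  after D4: wrote 3B at 0x0e = 2ccef5
query mem[0x03]=0x66, mem[0x0a]=0x42, mem[0x01]=0xea, mem[0x0f]=0xce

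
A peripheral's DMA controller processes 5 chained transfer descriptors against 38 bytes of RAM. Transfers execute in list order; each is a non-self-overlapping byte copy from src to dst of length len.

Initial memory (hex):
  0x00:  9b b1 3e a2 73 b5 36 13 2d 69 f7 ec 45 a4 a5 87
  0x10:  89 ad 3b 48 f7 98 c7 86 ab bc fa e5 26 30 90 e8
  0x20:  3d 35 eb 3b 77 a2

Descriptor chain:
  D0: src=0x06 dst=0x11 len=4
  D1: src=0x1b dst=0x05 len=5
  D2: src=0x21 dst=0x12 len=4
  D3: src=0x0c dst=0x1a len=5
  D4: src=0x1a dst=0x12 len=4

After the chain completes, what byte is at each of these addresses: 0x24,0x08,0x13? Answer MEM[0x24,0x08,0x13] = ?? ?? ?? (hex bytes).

[0] 0x06->0x11 len=4 : 36 13 2d 69
[1] 0x1b->0x05 len=5 : e5 26 30 90 e8
[2] 0x21->0x12 len=4 : 35 eb 3b 77
[3] 0x0c->0x1a len=5 : 45 a4 a5 87 89
[4] 0x1a->0x12 len=4 : 45 a4 a5 87
query mem[0x24]=0x77, mem[0x08]=0x90, mem[0x13]=0xa4

MEM[0x24,0x08,0x13] = 77 90 a4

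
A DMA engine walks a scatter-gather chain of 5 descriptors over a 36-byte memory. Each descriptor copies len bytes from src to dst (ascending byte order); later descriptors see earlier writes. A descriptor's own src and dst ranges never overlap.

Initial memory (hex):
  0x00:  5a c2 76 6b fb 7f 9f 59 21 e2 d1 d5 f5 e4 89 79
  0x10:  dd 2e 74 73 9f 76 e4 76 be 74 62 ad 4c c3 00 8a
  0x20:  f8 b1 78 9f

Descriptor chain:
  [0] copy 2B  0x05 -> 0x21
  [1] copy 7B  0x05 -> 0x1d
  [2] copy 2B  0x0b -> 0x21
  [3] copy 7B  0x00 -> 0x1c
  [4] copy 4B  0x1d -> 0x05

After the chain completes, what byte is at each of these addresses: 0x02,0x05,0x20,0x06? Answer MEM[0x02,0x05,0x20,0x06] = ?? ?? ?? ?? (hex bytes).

MEM[0x02,0x05,0x20,0x06] = 76 c2 fb 76

D0: mem[0x21..0x22] <- [7f 9f]
D1: mem[0x1d..0x23] <- [7f 9f 59 21 e2 d1 d5]
D2: mem[0x21..0x22] <- [d5 f5]
D3: mem[0x1c..0x22] <- [5a c2 76 6b fb 7f 9f]
D4: mem[0x05..0x08] <- [c2 76 6b fb]
query mem[0x02]=0x76, mem[0x05]=0xc2, mem[0x20]=0xfb, mem[0x06]=0x76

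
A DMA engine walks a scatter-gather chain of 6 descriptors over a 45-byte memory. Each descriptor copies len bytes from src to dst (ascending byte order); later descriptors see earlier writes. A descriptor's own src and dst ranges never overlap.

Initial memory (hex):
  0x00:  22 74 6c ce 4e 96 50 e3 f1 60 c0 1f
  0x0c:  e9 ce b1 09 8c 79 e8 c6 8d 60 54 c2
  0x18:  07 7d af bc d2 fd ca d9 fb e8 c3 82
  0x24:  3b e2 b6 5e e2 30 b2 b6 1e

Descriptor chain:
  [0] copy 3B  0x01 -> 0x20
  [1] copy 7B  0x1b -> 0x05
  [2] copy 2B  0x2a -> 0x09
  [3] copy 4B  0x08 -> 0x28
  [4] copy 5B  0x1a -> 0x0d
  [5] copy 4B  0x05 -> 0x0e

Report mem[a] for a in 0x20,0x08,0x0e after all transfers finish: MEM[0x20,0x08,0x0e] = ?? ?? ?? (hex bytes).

MEM[0x20,0x08,0x0e] = 74 ca bc

#0 dst[0x20+3] := {0x74,0x6c,0xce}
#1 dst[0x05+7] := {0xbc,0xd2,0xfd,0xca,0xd9,0x74,0x6c}
#2 dst[0x09+2] := {0xb2,0xb6}
#3 dst[0x28+4] := {0xca,0xb2,0xb6,0x6c}
#4 dst[0x0d+5] := {0xaf,0xbc,0xd2,0xfd,0xca}
#5 dst[0x0e+4] := {0xbc,0xd2,0xfd,0xca}
query mem[0x20]=0x74, mem[0x08]=0xca, mem[0x0e]=0xbc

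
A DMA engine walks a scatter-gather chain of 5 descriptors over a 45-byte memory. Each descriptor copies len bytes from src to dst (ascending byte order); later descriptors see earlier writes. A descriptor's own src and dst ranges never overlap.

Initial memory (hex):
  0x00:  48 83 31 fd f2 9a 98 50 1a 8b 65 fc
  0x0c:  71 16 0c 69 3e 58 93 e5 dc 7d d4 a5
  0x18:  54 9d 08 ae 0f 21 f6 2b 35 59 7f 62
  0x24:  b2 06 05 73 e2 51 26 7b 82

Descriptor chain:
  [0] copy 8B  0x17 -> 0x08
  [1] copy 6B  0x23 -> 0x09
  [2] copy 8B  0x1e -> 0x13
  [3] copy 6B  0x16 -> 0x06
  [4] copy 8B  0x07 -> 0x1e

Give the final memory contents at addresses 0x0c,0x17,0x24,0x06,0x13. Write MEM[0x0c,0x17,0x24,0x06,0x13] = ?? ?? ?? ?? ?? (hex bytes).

MEM[0x0c,0x17,0x24,0x06,0x13] = 05 7f 73 59 f6

#0 dst[0x08+8] := {0xa5,0x54,0x9d,0x08,0xae,0x0f,0x21,0xf6}
#1 dst[0x09+6] := {0x62,0xb2,0x06,0x05,0x73,0xe2}
#2 dst[0x13+8] := {0xf6,0x2b,0x35,0x59,0x7f,0x62,0xb2,0x06}
#3 dst[0x06+6] := {0x59,0x7f,0x62,0xb2,0x06,0xae}
#4 dst[0x1e+8] := {0x7f,0x62,0xb2,0x06,0xae,0x05,0x73,0xe2}
query mem[0x0c]=0x05, mem[0x17]=0x7f, mem[0x24]=0x73, mem[0x06]=0x59, mem[0x13]=0xf6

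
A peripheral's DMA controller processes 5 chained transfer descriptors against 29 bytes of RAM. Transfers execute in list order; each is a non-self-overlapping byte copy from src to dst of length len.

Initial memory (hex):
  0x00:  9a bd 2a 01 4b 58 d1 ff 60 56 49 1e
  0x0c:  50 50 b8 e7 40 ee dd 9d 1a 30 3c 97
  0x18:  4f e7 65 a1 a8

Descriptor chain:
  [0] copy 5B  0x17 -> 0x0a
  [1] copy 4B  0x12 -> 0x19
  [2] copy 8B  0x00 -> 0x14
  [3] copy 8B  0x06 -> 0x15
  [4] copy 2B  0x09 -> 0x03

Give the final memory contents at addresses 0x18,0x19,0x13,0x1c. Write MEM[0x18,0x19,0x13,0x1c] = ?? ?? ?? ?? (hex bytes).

MEM[0x18,0x19,0x13,0x1c] = 56 97 9d 65

  after D0: wrote 5B at 0x0a = 974fe765a1
  after D1: wrote 4B at 0x19 = dd9d1a30
  after D2: wrote 8B at 0x14 = 9abd2a014b58d1ff
  after D3: wrote 8B at 0x15 = d1ff6056974fe765
  after D4: wrote 2B at 0x03 = 5697
query mem[0x18]=0x56, mem[0x19]=0x97, mem[0x13]=0x9d, mem[0x1c]=0x65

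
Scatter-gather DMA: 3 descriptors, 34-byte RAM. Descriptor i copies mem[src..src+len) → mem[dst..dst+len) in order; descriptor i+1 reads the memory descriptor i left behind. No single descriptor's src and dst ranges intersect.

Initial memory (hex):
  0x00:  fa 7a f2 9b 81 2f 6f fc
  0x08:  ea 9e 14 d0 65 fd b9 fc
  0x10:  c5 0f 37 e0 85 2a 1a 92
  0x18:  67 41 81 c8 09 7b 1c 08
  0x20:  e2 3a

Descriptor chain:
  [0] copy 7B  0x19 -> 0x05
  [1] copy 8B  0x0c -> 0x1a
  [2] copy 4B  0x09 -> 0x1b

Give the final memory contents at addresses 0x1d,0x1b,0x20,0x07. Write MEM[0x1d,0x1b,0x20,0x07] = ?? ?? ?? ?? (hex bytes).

MEM[0x1d,0x1b,0x20,0x07] = 08 7b 37 c8

[0] 0x19->0x05 len=7 : 41 81 c8 09 7b 1c 08
[1] 0x0c->0x1a len=8 : 65 fd b9 fc c5 0f 37 e0
[2] 0x09->0x1b len=4 : 7b 1c 08 65
query mem[0x1d]=0x08, mem[0x1b]=0x7b, mem[0x20]=0x37, mem[0x07]=0xc8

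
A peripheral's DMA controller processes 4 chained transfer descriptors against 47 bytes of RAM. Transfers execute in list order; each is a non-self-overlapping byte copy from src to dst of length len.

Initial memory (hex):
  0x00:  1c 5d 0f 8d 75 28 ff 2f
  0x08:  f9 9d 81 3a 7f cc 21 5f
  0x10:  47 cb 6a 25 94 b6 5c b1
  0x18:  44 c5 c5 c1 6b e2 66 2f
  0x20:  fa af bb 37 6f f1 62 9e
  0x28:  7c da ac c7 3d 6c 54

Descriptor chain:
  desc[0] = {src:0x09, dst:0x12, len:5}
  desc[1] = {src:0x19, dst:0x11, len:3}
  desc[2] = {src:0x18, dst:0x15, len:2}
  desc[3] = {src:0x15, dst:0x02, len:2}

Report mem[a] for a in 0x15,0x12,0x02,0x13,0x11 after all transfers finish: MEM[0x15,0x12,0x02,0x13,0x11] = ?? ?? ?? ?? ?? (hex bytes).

MEM[0x15,0x12,0x02,0x13,0x11] = 44 c5 44 c1 c5

  after D0: wrote 5B at 0x12 = 9d813a7fcc
  after D1: wrote 3B at 0x11 = c5c5c1
  after D2: wrote 2B at 0x15 = 44c5
  after D3: wrote 2B at 0x02 = 44c5
query mem[0x15]=0x44, mem[0x12]=0xc5, mem[0x02]=0x44, mem[0x13]=0xc1, mem[0x11]=0xc5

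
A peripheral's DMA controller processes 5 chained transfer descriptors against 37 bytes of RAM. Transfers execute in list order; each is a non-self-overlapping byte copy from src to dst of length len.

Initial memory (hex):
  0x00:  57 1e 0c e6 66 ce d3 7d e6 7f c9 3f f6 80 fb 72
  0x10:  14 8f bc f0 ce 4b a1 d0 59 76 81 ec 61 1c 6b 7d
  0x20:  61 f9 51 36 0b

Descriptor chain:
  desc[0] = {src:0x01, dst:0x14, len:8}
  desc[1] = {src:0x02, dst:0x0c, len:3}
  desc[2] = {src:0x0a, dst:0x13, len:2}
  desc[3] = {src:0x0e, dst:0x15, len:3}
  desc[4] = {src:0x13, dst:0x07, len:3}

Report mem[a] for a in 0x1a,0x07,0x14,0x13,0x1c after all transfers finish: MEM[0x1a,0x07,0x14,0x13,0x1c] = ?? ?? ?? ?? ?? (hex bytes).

MEM[0x1a,0x07,0x14,0x13,0x1c] = 7d c9 3f c9 61

[0] 0x01->0x14 len=8 : 1e 0c e6 66 ce d3 7d e6
[1] 0x02->0x0c len=3 : 0c e6 66
[2] 0x0a->0x13 len=2 : c9 3f
[3] 0x0e->0x15 len=3 : 66 72 14
[4] 0x13->0x07 len=3 : c9 3f 66
query mem[0x1a]=0x7d, mem[0x07]=0xc9, mem[0x14]=0x3f, mem[0x13]=0xc9, mem[0x1c]=0x61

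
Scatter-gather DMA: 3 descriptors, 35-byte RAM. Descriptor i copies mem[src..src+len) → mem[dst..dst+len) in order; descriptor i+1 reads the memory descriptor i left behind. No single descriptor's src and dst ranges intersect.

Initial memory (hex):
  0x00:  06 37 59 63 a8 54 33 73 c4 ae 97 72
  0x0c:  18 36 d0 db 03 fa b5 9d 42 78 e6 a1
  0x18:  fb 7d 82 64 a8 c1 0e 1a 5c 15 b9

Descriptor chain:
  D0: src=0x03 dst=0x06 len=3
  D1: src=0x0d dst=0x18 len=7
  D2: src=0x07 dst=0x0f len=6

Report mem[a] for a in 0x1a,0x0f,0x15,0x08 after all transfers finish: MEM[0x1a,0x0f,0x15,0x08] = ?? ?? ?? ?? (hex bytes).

  after D0: wrote 3B at 0x06 = 63a854
  after D1: wrote 7B at 0x18 = 36d0db03fab59d
  after D2: wrote 6B at 0x0f = a854ae977218
query mem[0x1a]=0xdb, mem[0x0f]=0xa8, mem[0x15]=0x78, mem[0x08]=0x54

MEM[0x1a,0x0f,0x15,0x08] = db a8 78 54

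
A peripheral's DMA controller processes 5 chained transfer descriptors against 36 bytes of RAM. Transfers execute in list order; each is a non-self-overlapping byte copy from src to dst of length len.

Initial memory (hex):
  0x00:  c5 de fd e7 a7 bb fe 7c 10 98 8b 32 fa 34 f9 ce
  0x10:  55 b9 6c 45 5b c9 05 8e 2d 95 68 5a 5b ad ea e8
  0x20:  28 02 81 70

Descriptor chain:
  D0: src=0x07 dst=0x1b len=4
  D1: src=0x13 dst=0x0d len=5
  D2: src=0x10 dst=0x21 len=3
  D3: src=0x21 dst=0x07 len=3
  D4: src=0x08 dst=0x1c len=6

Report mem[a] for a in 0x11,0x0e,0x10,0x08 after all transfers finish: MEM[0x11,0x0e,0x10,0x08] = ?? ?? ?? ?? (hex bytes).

#0 dst[0x1b+4] := {0x7c,0x10,0x98,0x8b}
#1 dst[0x0d+5] := {0x45,0x5b,0xc9,0x05,0x8e}
#2 dst[0x21+3] := {0x05,0x8e,0x6c}
#3 dst[0x07+3] := {0x05,0x8e,0x6c}
#4 dst[0x1c+6] := {0x8e,0x6c,0x8b,0x32,0xfa,0x45}
query mem[0x11]=0x8e, mem[0x0e]=0x5b, mem[0x10]=0x05, mem[0x08]=0x8e

MEM[0x11,0x0e,0x10,0x08] = 8e 5b 05 8e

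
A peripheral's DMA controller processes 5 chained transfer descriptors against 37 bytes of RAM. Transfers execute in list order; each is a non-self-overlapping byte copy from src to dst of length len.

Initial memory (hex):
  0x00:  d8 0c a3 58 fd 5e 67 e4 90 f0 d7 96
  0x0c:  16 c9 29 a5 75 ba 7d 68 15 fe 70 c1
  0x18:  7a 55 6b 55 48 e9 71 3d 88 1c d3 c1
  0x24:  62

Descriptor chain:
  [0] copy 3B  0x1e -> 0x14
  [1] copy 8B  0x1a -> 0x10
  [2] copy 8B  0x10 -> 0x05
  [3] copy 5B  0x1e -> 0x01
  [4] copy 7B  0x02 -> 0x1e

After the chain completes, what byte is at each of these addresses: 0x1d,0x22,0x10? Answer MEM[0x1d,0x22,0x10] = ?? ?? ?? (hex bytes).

MEM[0x1d,0x22,0x10] = e9 55 6b

#0 dst[0x14+3] := {0x71,0x3d,0x88}
#1 dst[0x10+8] := {0x6b,0x55,0x48,0xe9,0x71,0x3d,0x88,0x1c}
#2 dst[0x05+8] := {0x6b,0x55,0x48,0xe9,0x71,0x3d,0x88,0x1c}
#3 dst[0x01+5] := {0x71,0x3d,0x88,0x1c,0xd3}
#4 dst[0x1e+7] := {0x3d,0x88,0x1c,0xd3,0x55,0x48,0xe9}
query mem[0x1d]=0xe9, mem[0x22]=0x55, mem[0x10]=0x6b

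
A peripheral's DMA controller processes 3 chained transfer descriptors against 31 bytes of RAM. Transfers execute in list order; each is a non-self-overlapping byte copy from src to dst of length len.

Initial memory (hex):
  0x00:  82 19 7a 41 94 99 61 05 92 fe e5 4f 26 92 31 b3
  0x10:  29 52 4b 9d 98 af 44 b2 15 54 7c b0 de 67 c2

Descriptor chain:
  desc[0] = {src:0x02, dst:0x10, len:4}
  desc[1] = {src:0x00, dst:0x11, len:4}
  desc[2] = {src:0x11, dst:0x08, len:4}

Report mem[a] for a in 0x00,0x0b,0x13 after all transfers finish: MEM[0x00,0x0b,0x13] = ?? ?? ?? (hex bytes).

  after D0: wrote 4B at 0x10 = 7a419499
  after D1: wrote 4B at 0x11 = 82197a41
  after D2: wrote 4B at 0x08 = 82197a41
query mem[0x00]=0x82, mem[0x0b]=0x41, mem[0x13]=0x7a

MEM[0x00,0x0b,0x13] = 82 41 7a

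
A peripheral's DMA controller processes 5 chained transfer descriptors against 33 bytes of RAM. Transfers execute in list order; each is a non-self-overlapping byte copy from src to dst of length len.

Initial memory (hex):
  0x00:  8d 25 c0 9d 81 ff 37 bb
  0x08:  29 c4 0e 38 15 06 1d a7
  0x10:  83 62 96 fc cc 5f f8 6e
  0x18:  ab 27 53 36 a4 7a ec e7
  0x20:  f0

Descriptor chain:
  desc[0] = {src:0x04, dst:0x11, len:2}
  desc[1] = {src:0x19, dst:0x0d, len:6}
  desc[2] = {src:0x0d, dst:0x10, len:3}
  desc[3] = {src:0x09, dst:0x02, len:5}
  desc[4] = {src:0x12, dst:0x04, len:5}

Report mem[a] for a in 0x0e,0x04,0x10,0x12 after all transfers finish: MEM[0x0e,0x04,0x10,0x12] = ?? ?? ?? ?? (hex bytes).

#0 dst[0x11+2] := {0x81,0xff}
#1 dst[0x0d+6] := {0x27,0x53,0x36,0xa4,0x7a,0xec}
#2 dst[0x10+3] := {0x27,0x53,0x36}
#3 dst[0x02+5] := {0xc4,0x0e,0x38,0x15,0x27}
#4 dst[0x04+5] := {0x36,0xfc,0xcc,0x5f,0xf8}
query mem[0x0e]=0x53, mem[0x04]=0x36, mem[0x10]=0x27, mem[0x12]=0x36

MEM[0x0e,0x04,0x10,0x12] = 53 36 27 36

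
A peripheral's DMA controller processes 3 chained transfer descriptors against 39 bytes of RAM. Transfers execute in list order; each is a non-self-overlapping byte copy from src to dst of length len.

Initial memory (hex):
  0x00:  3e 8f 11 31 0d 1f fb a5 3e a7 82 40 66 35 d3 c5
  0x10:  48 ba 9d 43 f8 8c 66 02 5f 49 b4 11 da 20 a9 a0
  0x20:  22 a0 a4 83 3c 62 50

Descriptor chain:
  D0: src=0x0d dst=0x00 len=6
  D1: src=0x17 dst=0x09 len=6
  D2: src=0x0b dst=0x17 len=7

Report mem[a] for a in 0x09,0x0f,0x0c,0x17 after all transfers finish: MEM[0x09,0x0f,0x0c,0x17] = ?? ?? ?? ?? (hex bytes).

  after D0: wrote 6B at 0x00 = 35d3c548ba9d
  after D1: wrote 6B at 0x09 = 025f49b411da
  after D2: wrote 7B at 0x17 = 49b411dac548ba
query mem[0x09]=0x02, mem[0x0f]=0xc5, mem[0x0c]=0xb4, mem[0x17]=0x49

MEM[0x09,0x0f,0x0c,0x17] = 02 c5 b4 49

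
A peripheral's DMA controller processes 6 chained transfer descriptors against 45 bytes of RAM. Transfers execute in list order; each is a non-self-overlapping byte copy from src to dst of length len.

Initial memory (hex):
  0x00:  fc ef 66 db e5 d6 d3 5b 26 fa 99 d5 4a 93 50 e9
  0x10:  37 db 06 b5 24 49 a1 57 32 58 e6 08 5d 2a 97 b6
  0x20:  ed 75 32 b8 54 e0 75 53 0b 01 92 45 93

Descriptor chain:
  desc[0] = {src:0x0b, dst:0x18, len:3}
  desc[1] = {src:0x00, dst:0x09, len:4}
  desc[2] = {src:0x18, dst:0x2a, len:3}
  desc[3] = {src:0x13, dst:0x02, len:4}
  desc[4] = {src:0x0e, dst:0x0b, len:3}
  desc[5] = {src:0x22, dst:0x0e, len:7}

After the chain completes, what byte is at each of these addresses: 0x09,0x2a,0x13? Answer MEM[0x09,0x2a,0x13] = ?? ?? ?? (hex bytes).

MEM[0x09,0x2a,0x13] = fc d5 53

D0: mem[0x18..0x1a] <- [d5 4a 93]
D1: mem[0x09..0x0c] <- [fc ef 66 db]
D2: mem[0x2a..0x2c] <- [d5 4a 93]
D3: mem[0x02..0x05] <- [b5 24 49 a1]
D4: mem[0x0b..0x0d] <- [50 e9 37]
D5: mem[0x0e..0x14] <- [32 b8 54 e0 75 53 0b]
query mem[0x09]=0xfc, mem[0x2a]=0xd5, mem[0x13]=0x53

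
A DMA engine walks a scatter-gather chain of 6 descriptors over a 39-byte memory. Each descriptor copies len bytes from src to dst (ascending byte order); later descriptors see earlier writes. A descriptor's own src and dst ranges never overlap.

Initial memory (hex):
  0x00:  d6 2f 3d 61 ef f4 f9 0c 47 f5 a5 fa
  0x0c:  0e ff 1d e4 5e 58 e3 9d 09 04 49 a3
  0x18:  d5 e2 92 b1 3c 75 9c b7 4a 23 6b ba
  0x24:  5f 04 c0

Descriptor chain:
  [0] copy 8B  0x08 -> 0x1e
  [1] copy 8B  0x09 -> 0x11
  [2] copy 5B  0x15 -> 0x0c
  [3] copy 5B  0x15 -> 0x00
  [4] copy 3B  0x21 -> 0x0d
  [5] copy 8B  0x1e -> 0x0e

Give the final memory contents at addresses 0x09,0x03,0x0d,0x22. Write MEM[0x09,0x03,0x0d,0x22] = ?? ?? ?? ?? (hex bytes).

MEM[0x09,0x03,0x0d,0x22] = f5 5e fa 0e

#0 dst[0x1e+8] := {0x47,0xf5,0xa5,0xfa,0x0e,0xff,0x1d,0xe4}
#1 dst[0x11+8] := {0xf5,0xa5,0xfa,0x0e,0xff,0x1d,0xe4,0x5e}
#2 dst[0x0c+5] := {0xff,0x1d,0xe4,0x5e,0xe2}
#3 dst[0x00+5] := {0xff,0x1d,0xe4,0x5e,0xe2}
#4 dst[0x0d+3] := {0xfa,0x0e,0xff}
#5 dst[0x0e+8] := {0x47,0xf5,0xa5,0xfa,0x0e,0xff,0x1d,0xe4}
query mem[0x09]=0xf5, mem[0x03]=0x5e, mem[0x0d]=0xfa, mem[0x22]=0x0e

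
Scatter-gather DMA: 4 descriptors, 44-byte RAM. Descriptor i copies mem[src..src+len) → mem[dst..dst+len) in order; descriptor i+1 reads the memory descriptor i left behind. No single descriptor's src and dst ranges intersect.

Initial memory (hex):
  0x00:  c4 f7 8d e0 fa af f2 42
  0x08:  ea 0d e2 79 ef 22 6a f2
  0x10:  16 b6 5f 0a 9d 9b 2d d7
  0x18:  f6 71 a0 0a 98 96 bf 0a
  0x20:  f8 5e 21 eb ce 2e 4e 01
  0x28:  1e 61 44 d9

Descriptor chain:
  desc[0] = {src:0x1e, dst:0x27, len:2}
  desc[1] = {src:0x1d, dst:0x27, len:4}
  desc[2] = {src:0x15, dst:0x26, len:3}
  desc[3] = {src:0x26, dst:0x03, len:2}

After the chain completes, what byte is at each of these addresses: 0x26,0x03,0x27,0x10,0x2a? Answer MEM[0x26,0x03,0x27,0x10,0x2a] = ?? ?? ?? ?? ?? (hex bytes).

MEM[0x26,0x03,0x27,0x10,0x2a] = 9b 9b 2d 16 f8

[0] 0x1e->0x27 len=2 : bf 0a
[1] 0x1d->0x27 len=4 : 96 bf 0a f8
[2] 0x15->0x26 len=3 : 9b 2d d7
[3] 0x26->0x03 len=2 : 9b 2d
query mem[0x26]=0x9b, mem[0x03]=0x9b, mem[0x27]=0x2d, mem[0x10]=0x16, mem[0x2a]=0xf8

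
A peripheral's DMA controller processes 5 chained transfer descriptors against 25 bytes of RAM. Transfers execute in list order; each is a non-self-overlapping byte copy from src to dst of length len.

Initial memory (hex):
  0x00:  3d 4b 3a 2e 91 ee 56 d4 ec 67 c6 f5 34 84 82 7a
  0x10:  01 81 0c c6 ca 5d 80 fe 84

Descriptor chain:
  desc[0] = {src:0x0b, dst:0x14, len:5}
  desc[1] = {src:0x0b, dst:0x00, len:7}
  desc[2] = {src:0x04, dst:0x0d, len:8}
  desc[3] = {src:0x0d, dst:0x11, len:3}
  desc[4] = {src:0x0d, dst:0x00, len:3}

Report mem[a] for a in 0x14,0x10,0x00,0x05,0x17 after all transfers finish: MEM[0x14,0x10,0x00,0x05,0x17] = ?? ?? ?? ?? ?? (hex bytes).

MEM[0x14,0x10,0x00,0x05,0x17] = f5 d4 7a 01 82

D0: mem[0x14..0x18] <- [f5 34 84 82 7a]
D1: mem[0x00..0x06] <- [f5 34 84 82 7a 01 81]
D2: mem[0x0d..0x14] <- [7a 01 81 d4 ec 67 c6 f5]
D3: mem[0x11..0x13] <- [7a 01 81]
D4: mem[0x00..0x02] <- [7a 01 81]
query mem[0x14]=0xf5, mem[0x10]=0xd4, mem[0x00]=0x7a, mem[0x05]=0x01, mem[0x17]=0x82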